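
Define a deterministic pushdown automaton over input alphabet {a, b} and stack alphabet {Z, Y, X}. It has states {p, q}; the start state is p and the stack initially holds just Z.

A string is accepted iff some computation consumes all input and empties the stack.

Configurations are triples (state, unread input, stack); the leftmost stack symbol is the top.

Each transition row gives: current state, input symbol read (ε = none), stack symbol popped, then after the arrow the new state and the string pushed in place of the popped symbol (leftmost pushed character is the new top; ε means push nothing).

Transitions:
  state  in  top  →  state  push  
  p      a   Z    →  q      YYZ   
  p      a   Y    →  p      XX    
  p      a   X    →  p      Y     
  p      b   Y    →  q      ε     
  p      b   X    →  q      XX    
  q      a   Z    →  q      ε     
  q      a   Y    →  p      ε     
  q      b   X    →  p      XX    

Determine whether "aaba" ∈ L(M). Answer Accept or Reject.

(p, aaba, Z)
  read a, top Z: go to q, push YYZ → (q, aba, YYZ)
  read a, top Y: go to p, push ε → (p, ba, YZ)
  read b, top Y: go to q, push ε → (q, a, Z)
  read a, top Z: go to q, push ε → (q, ε, ε)
All input consumed and the stack is empty.

Accept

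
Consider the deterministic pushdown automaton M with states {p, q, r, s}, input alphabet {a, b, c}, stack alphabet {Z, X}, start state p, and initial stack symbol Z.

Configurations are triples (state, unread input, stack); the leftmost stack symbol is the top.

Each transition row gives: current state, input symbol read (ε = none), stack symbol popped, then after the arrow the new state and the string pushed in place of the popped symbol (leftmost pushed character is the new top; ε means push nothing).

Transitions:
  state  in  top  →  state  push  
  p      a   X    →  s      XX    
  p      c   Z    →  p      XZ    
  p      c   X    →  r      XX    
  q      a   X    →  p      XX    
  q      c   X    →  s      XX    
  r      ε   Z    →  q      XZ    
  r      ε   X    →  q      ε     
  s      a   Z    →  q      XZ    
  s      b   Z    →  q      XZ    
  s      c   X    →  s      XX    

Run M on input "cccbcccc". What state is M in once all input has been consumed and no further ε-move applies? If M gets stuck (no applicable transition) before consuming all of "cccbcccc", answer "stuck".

stuck

(p, cccbcccc, Z) ⊢ (p, ccbcccc, XZ) ⊢ (r, cbcccc, XXZ) ⊢ (q, cbcccc, XZ) ⊢ (s, bcccc, XXZ)
No transition for (s, b, top X); M blocks with input bcccc remaining.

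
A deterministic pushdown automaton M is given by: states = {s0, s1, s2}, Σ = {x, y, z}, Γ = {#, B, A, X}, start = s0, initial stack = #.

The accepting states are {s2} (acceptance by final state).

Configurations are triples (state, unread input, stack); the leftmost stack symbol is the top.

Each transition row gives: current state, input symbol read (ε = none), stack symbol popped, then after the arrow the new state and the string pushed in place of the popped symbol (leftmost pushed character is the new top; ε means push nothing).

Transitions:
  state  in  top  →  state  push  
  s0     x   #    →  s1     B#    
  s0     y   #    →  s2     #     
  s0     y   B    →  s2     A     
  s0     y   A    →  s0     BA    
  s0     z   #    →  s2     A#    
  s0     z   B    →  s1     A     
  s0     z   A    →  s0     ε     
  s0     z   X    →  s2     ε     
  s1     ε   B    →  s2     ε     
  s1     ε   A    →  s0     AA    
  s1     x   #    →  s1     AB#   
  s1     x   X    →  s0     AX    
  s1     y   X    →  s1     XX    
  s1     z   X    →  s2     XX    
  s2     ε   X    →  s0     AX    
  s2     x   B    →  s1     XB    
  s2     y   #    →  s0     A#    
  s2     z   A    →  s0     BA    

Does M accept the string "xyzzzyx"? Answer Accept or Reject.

Reject

(s0, xyzzzyx, #) ⊢ (s1, yzzzyx, B#) ⊢ (s2, yzzzyx, #) ⊢ (s0, zzzyx, A#) ⊢ (s0, zzyx, #) ⊢ (s2, zyx, A#) ⊢ (s0, yx, BA#) ⊢ (s2, x, AA#)
No transition applies at (s2, x, AA#); input not fully consumed.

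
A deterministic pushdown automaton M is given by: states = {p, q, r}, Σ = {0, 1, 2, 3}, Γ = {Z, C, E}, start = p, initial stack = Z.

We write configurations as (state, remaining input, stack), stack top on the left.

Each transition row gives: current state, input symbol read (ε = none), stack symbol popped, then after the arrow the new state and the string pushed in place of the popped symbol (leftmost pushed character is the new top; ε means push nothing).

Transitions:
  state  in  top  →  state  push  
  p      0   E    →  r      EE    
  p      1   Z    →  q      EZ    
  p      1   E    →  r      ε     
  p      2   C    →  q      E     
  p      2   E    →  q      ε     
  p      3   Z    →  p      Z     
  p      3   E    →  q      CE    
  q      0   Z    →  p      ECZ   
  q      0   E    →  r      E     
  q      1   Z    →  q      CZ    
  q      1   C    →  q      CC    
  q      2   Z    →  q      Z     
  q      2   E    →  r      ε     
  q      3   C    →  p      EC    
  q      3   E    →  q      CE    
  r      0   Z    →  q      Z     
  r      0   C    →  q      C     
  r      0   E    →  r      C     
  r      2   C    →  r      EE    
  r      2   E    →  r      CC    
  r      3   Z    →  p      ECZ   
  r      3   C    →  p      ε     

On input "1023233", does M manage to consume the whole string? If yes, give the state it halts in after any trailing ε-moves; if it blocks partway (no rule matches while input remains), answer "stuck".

p

(p, 1023233, Z) ⊢ (q, 023233, EZ) ⊢ (r, 23233, EZ) ⊢ (r, 3233, CCZ) ⊢ (p, 233, CZ) ⊢ (q, 33, EZ) ⊢ (q, 3, CEZ) ⊢ (p, ε, ECEZ)
All input consumed; M is in state p.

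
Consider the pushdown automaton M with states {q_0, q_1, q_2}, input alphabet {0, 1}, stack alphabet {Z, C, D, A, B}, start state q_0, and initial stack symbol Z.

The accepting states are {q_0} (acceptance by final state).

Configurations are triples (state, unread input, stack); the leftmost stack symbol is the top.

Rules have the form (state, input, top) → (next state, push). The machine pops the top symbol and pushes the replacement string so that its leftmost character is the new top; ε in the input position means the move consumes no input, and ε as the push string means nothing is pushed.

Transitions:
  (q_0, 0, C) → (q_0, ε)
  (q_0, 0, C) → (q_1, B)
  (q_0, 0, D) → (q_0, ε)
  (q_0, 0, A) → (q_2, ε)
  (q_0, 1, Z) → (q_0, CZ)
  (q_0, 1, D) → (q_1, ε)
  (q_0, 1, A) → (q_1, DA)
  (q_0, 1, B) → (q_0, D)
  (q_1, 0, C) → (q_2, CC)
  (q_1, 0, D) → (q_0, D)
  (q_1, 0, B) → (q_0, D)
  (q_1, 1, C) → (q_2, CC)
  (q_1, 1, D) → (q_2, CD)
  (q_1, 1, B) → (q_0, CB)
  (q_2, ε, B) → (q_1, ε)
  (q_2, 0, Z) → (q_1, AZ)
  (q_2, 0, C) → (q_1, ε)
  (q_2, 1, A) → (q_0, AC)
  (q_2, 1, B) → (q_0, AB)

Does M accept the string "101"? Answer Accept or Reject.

Accept

One accepting computation: (q_0, 101, Z) ⊢ (q_0, 01, CZ) ⊢ (q_0, 1, Z) ⊢ (q_0, ε, CZ)
All input consumed and state q_0 ∈ F.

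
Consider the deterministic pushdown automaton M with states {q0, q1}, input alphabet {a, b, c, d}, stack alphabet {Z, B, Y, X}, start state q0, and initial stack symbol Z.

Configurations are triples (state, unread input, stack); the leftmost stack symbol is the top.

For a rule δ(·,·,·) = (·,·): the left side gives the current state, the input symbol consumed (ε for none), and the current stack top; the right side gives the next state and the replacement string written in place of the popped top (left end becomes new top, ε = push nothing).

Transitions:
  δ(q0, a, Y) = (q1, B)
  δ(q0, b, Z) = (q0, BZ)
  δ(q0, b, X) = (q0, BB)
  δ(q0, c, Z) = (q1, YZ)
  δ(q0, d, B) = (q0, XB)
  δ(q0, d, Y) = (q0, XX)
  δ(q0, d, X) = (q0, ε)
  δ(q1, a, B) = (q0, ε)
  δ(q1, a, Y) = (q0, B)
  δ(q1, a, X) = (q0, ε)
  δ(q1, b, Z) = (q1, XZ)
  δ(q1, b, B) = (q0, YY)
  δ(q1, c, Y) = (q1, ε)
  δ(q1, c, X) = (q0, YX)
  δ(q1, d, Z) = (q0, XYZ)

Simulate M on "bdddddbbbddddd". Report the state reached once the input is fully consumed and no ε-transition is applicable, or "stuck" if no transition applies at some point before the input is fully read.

(q0, bdddddbbbddddd, Z)
  read b, top Z: go to q0, push BZ → (q0, dddddbbbddddd, BZ)
  read d, top B: go to q0, push XB → (q0, ddddbbbddddd, XBZ)
  read d, top X: go to q0, push ε → (q0, dddbbbddddd, BZ)
  read d, top B: go to q0, push XB → (q0, ddbbbddddd, XBZ)
  read d, top X: go to q0, push ε → (q0, dbbbddddd, BZ)
  read d, top B: go to q0, push XB → (q0, bbbddddd, XBZ)
  read b, top X: go to q0, push BB → (q0, bbddddd, BBBZ)
No transition for (q0, b, top B); M blocks with input bbddddd remaining.

stuck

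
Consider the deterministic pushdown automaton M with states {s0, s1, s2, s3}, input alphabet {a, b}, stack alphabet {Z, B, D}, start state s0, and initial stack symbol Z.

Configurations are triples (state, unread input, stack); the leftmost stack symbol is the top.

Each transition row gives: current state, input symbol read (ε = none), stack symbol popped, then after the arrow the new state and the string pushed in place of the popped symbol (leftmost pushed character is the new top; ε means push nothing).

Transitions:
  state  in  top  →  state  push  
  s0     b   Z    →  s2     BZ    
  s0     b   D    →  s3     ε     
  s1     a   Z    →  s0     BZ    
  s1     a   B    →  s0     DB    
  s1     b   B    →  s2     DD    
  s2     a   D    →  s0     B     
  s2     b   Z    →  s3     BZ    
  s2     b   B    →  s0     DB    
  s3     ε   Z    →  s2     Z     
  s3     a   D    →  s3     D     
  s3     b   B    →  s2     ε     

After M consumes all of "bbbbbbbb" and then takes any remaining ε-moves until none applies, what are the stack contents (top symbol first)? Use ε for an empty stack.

Z

(s0, bbbbbbbb, Z) ⊢ (s2, bbbbbbb, BZ) ⊢ (s0, bbbbbb, DBZ) ⊢ (s3, bbbbb, BZ) ⊢ (s2, bbbb, Z) ⊢ (s3, bbb, BZ) ⊢ (s2, bb, Z) ⊢ (s3, b, BZ) ⊢ (s2, ε, Z)
All input consumed in state s2 with stack Z.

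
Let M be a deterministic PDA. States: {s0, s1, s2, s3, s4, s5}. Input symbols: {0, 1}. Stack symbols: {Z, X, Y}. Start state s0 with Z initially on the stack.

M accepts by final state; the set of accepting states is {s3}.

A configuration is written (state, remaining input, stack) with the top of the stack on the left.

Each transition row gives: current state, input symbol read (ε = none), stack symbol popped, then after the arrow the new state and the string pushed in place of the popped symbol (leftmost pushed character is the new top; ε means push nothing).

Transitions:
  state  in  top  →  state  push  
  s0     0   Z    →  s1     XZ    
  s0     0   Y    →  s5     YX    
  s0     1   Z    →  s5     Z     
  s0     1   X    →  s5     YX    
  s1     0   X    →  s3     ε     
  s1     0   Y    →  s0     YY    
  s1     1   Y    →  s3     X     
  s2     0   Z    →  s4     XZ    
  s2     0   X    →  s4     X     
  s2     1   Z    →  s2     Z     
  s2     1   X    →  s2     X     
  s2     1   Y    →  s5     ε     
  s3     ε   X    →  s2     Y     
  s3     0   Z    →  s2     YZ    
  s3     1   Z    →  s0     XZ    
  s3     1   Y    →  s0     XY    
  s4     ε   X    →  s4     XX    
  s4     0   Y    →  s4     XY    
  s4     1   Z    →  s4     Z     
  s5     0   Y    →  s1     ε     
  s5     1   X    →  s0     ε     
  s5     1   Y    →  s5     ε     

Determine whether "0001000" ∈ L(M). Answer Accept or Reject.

Reject

(s0, 0001000, Z)
  read 0, top Z: go to s1, push XZ → (s1, 001000, XZ)
  read 0, top X: go to s3, push ε → (s3, 01000, Z)
  read 0, top Z: go to s2, push YZ → (s2, 1000, YZ)
  read 1, top Y: go to s5, push ε → (s5, 000, Z)
No transition applies at (s5, 000, Z); input not fully consumed.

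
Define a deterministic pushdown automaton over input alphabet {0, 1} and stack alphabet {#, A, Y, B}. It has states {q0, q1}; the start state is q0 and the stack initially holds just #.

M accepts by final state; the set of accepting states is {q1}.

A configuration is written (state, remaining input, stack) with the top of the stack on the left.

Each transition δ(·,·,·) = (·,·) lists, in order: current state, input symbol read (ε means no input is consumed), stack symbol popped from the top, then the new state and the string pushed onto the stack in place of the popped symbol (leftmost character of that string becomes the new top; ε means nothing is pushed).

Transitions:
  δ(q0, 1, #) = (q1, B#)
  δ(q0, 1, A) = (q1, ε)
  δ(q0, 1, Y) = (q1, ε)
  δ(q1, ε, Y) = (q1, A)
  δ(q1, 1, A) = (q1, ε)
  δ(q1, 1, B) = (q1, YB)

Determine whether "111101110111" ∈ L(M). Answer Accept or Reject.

Reject

(q0, 111101110111, #)
  read 1, top #: go to q1, push B# → (q1, 11101110111, B#)
  read 1, top B: go to q1, push YB → (q1, 1101110111, YB#)
  ε-move, top Y: go to q1, push A → (q1, 1101110111, AB#)
  read 1, top A: go to q1, push ε → (q1, 101110111, B#)
  read 1, top B: go to q1, push YB → (q1, 01110111, YB#)
  ε-move, top Y: go to q1, push A → (q1, 01110111, AB#)
No transition applies at (q1, 01110111, AB#); input not fully consumed.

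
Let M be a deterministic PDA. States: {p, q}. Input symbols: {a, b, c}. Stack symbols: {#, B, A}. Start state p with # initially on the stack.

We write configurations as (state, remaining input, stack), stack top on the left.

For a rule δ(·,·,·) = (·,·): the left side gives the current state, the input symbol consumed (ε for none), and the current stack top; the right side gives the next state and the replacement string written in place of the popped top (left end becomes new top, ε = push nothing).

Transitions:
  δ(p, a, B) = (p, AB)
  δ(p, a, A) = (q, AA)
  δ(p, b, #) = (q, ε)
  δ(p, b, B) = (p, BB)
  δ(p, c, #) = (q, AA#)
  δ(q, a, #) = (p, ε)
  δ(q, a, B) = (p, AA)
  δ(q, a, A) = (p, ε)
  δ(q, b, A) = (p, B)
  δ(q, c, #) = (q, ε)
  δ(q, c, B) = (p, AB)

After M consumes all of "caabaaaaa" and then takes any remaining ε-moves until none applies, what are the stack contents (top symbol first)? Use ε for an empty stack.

ABA#

(p, caabaaaaa, #) ⊢ (q, aabaaaaa, AA#) ⊢ (p, abaaaaa, A#) ⊢ (q, baaaaa, AA#) ⊢ (p, aaaaa, BA#) ⊢ (p, aaaa, ABA#) ⊢ (q, aaa, AABA#) ⊢ (p, aa, ABA#) ⊢ (q, a, AABA#) ⊢ (p, ε, ABA#)
All input consumed in state p with stack ABA#.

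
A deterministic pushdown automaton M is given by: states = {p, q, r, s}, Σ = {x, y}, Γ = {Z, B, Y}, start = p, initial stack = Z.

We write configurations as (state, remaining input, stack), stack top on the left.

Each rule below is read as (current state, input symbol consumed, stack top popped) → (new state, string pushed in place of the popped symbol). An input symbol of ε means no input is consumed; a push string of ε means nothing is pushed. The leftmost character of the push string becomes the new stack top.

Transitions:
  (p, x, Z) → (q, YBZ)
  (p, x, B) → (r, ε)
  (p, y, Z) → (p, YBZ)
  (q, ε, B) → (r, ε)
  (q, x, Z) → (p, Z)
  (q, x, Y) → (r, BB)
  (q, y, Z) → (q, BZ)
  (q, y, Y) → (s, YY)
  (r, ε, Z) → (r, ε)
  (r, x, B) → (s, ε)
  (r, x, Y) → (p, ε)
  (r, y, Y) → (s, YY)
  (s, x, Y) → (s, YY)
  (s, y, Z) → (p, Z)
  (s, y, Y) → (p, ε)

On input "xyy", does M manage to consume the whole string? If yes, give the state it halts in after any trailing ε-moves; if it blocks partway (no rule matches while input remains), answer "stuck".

(p, xyy, Z) ⊢ (q, yy, YBZ) ⊢ (s, y, YYBZ) ⊢ (p, ε, YBZ)
All input consumed; M is in state p.

p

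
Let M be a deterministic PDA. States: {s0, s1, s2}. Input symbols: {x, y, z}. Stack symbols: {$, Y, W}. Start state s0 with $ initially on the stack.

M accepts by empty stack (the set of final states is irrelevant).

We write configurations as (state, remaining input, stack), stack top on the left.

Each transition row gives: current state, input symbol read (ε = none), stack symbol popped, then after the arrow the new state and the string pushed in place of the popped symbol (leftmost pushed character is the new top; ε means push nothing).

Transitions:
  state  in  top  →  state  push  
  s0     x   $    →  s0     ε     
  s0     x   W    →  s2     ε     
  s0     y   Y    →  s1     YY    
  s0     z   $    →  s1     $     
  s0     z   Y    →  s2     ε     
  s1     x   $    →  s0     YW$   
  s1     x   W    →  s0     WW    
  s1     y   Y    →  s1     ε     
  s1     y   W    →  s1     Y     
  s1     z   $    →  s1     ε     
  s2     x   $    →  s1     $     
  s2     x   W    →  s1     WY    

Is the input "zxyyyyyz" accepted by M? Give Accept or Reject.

(s0, zxyyyyyz, $)
  read z, top $: go to s1, push $ → (s1, xyyyyyz, $)
  read x, top $: go to s0, push YW$ → (s0, yyyyyz, YW$)
  read y, top Y: go to s1, push YY → (s1, yyyyz, YYW$)
  read y, top Y: go to s1, push ε → (s1, yyyz, YW$)
  read y, top Y: go to s1, push ε → (s1, yyz, W$)
  read y, top W: go to s1, push Y → (s1, yz, Y$)
  read y, top Y: go to s1, push ε → (s1, z, $)
  read z, top $: go to s1, push ε → (s1, ε, ε)
All input consumed and the stack is empty.

Accept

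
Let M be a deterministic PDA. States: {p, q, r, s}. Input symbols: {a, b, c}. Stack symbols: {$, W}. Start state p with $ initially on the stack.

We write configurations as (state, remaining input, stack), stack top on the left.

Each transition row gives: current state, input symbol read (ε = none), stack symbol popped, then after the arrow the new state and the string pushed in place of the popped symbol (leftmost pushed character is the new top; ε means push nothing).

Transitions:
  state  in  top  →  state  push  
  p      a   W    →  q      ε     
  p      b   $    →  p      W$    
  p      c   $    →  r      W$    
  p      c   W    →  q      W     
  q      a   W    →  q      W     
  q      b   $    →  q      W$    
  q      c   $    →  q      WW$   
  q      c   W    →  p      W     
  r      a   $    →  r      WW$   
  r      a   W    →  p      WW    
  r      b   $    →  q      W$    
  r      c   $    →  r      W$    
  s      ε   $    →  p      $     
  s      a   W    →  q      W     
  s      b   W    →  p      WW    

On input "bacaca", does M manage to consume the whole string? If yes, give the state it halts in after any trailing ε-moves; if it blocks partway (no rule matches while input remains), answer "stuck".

q

(p, bacaca, $) ⊢ (p, acaca, W$) ⊢ (q, caca, $) ⊢ (q, aca, WW$) ⊢ (q, ca, WW$) ⊢ (p, a, WW$) ⊢ (q, ε, W$)
All input consumed; M is in state q.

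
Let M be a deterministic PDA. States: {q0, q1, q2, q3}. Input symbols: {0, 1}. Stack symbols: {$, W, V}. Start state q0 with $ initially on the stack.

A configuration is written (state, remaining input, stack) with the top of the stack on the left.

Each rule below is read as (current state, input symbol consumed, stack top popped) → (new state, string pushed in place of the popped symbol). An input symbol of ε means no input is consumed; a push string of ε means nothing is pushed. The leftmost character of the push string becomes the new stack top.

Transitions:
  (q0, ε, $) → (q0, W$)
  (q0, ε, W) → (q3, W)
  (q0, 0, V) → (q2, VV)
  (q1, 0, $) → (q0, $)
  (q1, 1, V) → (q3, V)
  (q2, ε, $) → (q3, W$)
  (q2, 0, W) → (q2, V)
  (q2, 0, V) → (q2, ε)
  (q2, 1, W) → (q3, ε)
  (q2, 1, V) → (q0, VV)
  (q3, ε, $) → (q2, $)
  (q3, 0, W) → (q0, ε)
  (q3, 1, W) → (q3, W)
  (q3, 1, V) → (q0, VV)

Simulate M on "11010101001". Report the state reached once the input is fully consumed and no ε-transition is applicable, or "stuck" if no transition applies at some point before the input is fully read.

q3

(q0, 11010101001, $) ⊢ (q0, 11010101001, W$) ⊢ (q3, 11010101001, W$) ⊢ (q3, 1010101001, W$) ⊢ (q3, 010101001, W$) ⊢ (q0, 10101001, $) ⊢ (q0, 10101001, W$) ⊢ (q3, 10101001, W$) ⊢ (q3, 0101001, W$) ⊢ (q0, 101001, $) ⊢ (q0, 101001, W$) ⊢ (q3, 101001, W$) ⊢ (q3, 01001, W$) ⊢ (q0, 1001, $) ⊢ (q0, 1001, W$) ⊢ (q3, 1001, W$) ⊢ (q3, 001, W$) ⊢ (q0, 01, $) ⊢ (q0, 01, W$) ⊢ (q3, 01, W$) ⊢ (q0, 1, $) ⊢ (q0, 1, W$) ⊢ (q3, 1, W$) ⊢ (q3, ε, W$)
All input consumed; M is in state q3.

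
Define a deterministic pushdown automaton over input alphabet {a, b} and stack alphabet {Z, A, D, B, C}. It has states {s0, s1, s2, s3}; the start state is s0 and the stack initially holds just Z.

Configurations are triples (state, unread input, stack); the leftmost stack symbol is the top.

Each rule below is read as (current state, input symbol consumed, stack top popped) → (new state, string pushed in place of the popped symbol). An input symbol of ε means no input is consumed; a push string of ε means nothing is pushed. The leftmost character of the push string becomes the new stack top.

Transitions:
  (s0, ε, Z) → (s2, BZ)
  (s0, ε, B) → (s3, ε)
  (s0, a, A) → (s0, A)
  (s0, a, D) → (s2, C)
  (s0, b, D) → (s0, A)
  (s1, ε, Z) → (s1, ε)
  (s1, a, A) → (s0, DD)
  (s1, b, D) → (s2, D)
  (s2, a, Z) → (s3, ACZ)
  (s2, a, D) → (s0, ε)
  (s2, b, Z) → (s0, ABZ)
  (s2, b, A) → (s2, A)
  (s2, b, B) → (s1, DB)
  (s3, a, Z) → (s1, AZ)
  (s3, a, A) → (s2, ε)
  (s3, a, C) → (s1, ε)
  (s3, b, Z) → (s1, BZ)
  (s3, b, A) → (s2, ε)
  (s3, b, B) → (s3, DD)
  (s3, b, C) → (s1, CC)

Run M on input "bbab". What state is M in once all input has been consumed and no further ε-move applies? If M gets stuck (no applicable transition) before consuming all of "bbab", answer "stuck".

s1

(s0, bbab, Z) ⊢ (s2, bbab, BZ) ⊢ (s1, bab, DBZ) ⊢ (s2, ab, DBZ) ⊢ (s0, b, BZ) ⊢ (s3, b, Z) ⊢ (s1, ε, BZ)
All input consumed; M is in state s1.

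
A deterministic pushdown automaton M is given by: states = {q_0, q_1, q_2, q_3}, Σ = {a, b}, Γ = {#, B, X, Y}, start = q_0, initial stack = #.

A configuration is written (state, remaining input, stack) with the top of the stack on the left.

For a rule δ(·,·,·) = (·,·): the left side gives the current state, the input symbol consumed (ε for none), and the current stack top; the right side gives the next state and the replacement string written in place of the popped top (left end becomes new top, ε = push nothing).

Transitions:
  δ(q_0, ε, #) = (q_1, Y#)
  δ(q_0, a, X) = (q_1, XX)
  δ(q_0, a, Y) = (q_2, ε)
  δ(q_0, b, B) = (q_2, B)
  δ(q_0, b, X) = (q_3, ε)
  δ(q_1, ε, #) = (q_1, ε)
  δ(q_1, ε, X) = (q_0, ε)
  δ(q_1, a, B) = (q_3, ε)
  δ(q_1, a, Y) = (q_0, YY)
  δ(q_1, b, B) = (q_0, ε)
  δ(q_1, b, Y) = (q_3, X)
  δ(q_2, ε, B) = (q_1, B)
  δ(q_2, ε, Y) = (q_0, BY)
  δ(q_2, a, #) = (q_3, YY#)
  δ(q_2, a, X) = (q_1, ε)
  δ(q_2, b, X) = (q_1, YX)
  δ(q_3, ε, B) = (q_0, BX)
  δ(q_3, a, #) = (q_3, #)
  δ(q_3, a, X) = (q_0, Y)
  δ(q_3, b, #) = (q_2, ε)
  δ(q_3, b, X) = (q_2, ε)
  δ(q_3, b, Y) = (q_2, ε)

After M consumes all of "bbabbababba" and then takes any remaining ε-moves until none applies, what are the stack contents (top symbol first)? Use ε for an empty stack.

(q_0, bbabbababba, #)
  ε-move, top #: go to q_1, push Y# → (q_1, bbabbababba, Y#)
  read b, top Y: go to q_3, push X → (q_3, babbababba, X#)
  read b, top X: go to q_2, push ε → (q_2, abbababba, #)
  read a, top #: go to q_3, push YY# → (q_3, bbababba, YY#)
  read b, top Y: go to q_2, push ε → (q_2, bababba, Y#)
  ε-move, top Y: go to q_0, push BY → (q_0, bababba, BY#)
  read b, top B: go to q_2, push B → (q_2, ababba, BY#)
  ε-move, top B: go to q_1, push B → (q_1, ababba, BY#)
  read a, top B: go to q_3, push ε → (q_3, babba, Y#)
  read b, top Y: go to q_2, push ε → (q_2, abba, #)
  read a, top #: go to q_3, push YY# → (q_3, bba, YY#)
  read b, top Y: go to q_2, push ε → (q_2, ba, Y#)
  ε-move, top Y: go to q_0, push BY → (q_0, ba, BY#)
  read b, top B: go to q_2, push B → (q_2, a, BY#)
  ε-move, top B: go to q_1, push B → (q_1, a, BY#)
  read a, top B: go to q_3, push ε → (q_3, ε, Y#)
All input consumed in state q_3 with stack Y#.

Y#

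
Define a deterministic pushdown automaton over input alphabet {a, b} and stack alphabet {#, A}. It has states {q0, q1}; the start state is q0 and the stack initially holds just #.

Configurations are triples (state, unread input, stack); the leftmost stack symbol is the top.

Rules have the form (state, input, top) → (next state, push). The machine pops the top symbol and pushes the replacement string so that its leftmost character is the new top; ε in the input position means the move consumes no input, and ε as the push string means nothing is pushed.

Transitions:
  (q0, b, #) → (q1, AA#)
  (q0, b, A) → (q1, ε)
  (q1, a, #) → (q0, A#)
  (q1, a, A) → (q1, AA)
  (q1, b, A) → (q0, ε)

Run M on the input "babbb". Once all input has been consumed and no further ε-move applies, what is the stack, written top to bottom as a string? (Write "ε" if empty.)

#

(q0, babbb, #)
  read b, top #: go to q1, push AA# → (q1, abbb, AA#)
  read a, top A: go to q1, push AA → (q1, bbb, AAA#)
  read b, top A: go to q0, push ε → (q0, bb, AA#)
  read b, top A: go to q1, push ε → (q1, b, A#)
  read b, top A: go to q0, push ε → (q0, ε, #)
All input consumed in state q0 with stack #.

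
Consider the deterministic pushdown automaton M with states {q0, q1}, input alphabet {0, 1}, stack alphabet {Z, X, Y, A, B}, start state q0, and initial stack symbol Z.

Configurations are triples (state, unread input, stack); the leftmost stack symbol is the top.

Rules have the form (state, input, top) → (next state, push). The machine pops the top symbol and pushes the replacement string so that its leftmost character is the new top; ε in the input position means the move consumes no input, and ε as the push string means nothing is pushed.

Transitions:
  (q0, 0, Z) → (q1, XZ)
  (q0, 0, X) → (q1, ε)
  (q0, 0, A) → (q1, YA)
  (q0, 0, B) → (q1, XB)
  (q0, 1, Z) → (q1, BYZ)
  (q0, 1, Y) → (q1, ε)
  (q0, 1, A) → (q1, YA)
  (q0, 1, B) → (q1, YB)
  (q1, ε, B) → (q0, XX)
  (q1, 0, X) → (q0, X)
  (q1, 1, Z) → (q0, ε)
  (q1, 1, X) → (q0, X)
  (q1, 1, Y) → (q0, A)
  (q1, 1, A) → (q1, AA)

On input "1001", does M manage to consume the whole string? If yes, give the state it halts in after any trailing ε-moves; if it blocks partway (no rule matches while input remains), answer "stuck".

(q0, 1001, Z) ⊢ (q1, 001, BYZ) ⊢ (q0, 001, XXYZ) ⊢ (q1, 01, XYZ) ⊢ (q0, 1, XYZ)
No transition for (q0, 1, top X); M blocks with input 1 remaining.

stuck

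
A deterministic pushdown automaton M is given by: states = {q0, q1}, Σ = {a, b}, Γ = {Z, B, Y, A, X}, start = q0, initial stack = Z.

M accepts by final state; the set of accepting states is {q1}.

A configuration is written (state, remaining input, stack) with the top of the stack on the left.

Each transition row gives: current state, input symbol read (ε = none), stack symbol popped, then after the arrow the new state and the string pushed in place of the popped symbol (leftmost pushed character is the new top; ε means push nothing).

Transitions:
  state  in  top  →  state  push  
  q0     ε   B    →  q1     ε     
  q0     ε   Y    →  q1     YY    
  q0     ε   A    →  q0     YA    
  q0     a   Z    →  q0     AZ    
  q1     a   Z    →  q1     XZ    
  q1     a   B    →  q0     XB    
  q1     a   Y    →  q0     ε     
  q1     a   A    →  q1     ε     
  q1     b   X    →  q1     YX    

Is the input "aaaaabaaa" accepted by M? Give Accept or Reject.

Reject

(q0, aaaaabaaa, Z)
  read a, top Z: go to q0, push AZ → (q0, aaaabaaa, AZ)
  ε-move, top A: go to q0, push YA → (q0, aaaabaaa, YAZ)
  ε-move, top Y: go to q1, push YY → (q1, aaaabaaa, YYAZ)
  read a, top Y: go to q0, push ε → (q0, aaabaaa, YAZ)
  ε-move, top Y: go to q1, push YY → (q1, aaabaaa, YYAZ)
  read a, top Y: go to q0, push ε → (q0, aabaaa, YAZ)
  ε-move, top Y: go to q1, push YY → (q1, aabaaa, YYAZ)
  read a, top Y: go to q0, push ε → (q0, abaaa, YAZ)
  ε-move, top Y: go to q1, push YY → (q1, abaaa, YYAZ)
  read a, top Y: go to q0, push ε → (q0, baaa, YAZ)
  ε-move, top Y: go to q1, push YY → (q1, baaa, YYAZ)
No transition applies at (q1, baaa, YYAZ); input not fully consumed.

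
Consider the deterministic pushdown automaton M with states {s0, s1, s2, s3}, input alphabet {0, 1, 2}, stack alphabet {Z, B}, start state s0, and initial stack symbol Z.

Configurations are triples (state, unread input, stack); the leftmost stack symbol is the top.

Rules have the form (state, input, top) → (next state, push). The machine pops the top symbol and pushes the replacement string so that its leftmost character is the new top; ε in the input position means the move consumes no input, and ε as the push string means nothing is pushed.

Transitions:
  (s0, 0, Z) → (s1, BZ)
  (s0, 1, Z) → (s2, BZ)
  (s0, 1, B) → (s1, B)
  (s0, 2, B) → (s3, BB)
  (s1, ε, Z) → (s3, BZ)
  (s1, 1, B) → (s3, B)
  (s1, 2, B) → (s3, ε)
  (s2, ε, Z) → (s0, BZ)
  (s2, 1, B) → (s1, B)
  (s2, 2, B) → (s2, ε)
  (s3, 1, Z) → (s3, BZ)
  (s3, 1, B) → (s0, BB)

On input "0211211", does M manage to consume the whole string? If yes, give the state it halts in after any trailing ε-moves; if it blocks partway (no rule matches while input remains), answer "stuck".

(s0, 0211211, Z) ⊢ (s1, 211211, BZ) ⊢ (s3, 11211, Z) ⊢ (s3, 1211, BZ) ⊢ (s0, 211, BBZ) ⊢ (s3, 11, BBBZ) ⊢ (s0, 1, BBBBZ) ⊢ (s1, ε, BBBBZ)
All input consumed; M is in state s1.

s1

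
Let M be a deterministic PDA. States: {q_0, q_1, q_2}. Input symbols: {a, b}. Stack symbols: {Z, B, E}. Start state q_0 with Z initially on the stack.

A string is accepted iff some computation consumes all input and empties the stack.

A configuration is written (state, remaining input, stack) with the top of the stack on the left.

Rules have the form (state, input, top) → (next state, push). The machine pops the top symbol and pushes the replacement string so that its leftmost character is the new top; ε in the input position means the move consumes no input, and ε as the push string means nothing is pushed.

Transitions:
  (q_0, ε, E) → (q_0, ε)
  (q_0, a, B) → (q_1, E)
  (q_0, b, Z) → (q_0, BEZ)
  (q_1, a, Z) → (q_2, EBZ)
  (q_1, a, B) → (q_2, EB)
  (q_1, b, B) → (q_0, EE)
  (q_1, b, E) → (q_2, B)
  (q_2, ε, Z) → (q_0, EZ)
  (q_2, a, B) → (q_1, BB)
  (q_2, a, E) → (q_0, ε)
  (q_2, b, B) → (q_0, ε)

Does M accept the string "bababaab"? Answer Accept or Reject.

(q_0, bababaab, Z)
  read b, top Z: go to q_0, push BEZ → (q_0, ababaab, BEZ)
  read a, top B: go to q_1, push E → (q_1, babaab, EEZ)
  read b, top E: go to q_2, push B → (q_2, abaab, BEZ)
  read a, top B: go to q_1, push BB → (q_1, baab, BBEZ)
  read b, top B: go to q_0, push EE → (q_0, aab, EEBEZ)
  ε-move, top E: go to q_0, push ε → (q_0, aab, EBEZ)
  ε-move, top E: go to q_0, push ε → (q_0, aab, BEZ)
  read a, top B: go to q_1, push E → (q_1, ab, EEZ)
No transition applies at (q_1, ab, EEZ); input not fully consumed.

Reject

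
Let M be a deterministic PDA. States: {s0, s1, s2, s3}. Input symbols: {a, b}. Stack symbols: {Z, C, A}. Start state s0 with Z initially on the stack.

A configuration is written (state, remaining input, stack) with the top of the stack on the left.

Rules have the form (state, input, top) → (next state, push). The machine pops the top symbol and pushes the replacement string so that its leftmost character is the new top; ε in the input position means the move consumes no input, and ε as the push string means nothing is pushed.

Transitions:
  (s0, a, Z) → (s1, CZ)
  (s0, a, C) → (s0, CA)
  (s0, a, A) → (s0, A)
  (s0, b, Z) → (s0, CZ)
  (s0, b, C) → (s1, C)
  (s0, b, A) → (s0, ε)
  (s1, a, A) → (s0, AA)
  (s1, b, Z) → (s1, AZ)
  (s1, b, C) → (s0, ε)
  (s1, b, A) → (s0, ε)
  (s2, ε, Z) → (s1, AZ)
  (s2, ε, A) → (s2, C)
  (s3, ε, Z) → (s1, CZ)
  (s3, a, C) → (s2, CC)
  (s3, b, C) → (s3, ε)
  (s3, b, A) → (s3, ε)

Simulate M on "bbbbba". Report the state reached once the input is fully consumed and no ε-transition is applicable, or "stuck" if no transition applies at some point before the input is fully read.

stuck

(s0, bbbbba, Z)
  read b, top Z: go to s0, push CZ → (s0, bbbba, CZ)
  read b, top C: go to s1, push C → (s1, bbba, CZ)
  read b, top C: go to s0, push ε → (s0, bba, Z)
  read b, top Z: go to s0, push CZ → (s0, ba, CZ)
  read b, top C: go to s1, push C → (s1, a, CZ)
No transition for (s1, a, top C); M blocks with input a remaining.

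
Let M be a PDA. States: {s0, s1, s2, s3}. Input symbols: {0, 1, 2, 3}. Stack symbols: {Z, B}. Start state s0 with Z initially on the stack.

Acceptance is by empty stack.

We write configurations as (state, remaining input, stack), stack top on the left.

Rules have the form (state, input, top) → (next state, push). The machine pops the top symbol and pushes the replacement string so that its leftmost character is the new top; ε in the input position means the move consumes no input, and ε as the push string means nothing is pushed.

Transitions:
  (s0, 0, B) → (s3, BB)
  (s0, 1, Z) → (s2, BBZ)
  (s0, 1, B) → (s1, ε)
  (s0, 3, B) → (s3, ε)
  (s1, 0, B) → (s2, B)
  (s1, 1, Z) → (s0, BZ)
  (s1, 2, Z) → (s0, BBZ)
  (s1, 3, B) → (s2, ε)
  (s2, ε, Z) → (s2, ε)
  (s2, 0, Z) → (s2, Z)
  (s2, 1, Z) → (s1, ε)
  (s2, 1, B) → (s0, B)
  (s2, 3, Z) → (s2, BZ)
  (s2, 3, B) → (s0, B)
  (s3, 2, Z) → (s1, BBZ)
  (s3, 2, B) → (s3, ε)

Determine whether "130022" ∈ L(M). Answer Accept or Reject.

No computation consumes all input and empties the stack.

Reject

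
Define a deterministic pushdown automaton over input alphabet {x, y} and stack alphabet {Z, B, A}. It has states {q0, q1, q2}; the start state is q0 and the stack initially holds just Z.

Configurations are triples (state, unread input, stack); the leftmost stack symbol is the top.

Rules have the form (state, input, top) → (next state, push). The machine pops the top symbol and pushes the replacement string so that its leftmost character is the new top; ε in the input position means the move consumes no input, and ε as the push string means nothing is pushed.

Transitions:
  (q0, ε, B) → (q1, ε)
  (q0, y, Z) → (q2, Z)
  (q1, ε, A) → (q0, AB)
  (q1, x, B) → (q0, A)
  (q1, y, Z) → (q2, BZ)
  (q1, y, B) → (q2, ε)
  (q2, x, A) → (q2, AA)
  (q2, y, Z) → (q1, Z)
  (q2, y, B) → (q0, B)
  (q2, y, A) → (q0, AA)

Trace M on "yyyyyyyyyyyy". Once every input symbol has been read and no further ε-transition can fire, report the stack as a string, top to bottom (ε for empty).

Z

(q0, yyyyyyyyyyyy, Z)
  read y, top Z: go to q2, push Z → (q2, yyyyyyyyyyy, Z)
  read y, top Z: go to q1, push Z → (q1, yyyyyyyyyy, Z)
  read y, top Z: go to q2, push BZ → (q2, yyyyyyyyy, BZ)
  read y, top B: go to q0, push B → (q0, yyyyyyyy, BZ)
  ε-move, top B: go to q1, push ε → (q1, yyyyyyyy, Z)
  read y, top Z: go to q2, push BZ → (q2, yyyyyyy, BZ)
  read y, top B: go to q0, push B → (q0, yyyyyy, BZ)
  ε-move, top B: go to q1, push ε → (q1, yyyyyy, Z)
  read y, top Z: go to q2, push BZ → (q2, yyyyy, BZ)
  read y, top B: go to q0, push B → (q0, yyyy, BZ)
  ε-move, top B: go to q1, push ε → (q1, yyyy, Z)
  read y, top Z: go to q2, push BZ → (q2, yyy, BZ)
  read y, top B: go to q0, push B → (q0, yy, BZ)
  ε-move, top B: go to q1, push ε → (q1, yy, Z)
  read y, top Z: go to q2, push BZ → (q2, y, BZ)
  read y, top B: go to q0, push B → (q0, ε, BZ)
  ε-move, top B: go to q1, push ε → (q1, ε, Z)
All input consumed in state q1 with stack Z.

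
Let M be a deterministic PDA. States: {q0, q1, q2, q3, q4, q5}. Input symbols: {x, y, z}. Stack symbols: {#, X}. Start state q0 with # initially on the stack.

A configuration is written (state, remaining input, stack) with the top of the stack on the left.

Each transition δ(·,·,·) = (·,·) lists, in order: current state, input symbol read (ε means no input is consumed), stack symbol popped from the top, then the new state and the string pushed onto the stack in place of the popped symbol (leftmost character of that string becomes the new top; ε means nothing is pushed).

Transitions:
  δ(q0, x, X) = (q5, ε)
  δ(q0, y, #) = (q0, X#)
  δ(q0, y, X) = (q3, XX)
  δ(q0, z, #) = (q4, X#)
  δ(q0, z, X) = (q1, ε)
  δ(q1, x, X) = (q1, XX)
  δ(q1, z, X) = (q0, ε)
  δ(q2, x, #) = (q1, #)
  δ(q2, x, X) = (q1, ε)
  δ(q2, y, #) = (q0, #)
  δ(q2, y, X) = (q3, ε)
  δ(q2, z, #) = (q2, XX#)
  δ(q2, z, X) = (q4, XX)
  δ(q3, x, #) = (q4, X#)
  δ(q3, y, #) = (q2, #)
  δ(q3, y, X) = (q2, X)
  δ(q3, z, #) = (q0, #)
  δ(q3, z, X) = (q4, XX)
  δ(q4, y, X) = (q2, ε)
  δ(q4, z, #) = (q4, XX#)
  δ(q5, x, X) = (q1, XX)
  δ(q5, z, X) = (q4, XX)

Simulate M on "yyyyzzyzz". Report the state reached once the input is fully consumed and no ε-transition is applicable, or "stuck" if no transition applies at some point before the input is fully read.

(q0, yyyyzzyzz, #)
  read y, top #: go to q0, push X# → (q0, yyyzzyzz, X#)
  read y, top X: go to q3, push XX → (q3, yyzzyzz, XX#)
  read y, top X: go to q2, push X → (q2, yzzyzz, XX#)
  read y, top X: go to q3, push ε → (q3, zzyzz, X#)
  read z, top X: go to q4, push XX → (q4, zyzz, XX#)
No transition for (q4, z, top X); M blocks with input zyzz remaining.

stuck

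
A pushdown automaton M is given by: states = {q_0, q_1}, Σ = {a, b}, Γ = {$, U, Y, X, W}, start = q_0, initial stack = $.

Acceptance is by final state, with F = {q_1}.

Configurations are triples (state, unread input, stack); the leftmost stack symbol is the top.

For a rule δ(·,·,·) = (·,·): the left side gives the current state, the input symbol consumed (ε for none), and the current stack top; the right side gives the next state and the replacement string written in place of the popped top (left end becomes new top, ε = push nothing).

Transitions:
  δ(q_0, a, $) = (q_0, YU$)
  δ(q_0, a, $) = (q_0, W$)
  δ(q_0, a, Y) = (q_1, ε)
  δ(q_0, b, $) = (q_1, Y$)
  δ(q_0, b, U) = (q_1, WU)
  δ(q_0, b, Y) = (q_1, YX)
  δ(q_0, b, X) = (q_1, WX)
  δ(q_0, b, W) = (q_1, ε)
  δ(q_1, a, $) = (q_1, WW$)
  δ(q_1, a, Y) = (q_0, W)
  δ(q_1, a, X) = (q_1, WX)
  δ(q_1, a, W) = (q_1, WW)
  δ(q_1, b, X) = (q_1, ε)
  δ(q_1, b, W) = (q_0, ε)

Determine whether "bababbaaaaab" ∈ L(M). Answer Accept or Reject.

Reject

No computation consumes all input and reaches a final state.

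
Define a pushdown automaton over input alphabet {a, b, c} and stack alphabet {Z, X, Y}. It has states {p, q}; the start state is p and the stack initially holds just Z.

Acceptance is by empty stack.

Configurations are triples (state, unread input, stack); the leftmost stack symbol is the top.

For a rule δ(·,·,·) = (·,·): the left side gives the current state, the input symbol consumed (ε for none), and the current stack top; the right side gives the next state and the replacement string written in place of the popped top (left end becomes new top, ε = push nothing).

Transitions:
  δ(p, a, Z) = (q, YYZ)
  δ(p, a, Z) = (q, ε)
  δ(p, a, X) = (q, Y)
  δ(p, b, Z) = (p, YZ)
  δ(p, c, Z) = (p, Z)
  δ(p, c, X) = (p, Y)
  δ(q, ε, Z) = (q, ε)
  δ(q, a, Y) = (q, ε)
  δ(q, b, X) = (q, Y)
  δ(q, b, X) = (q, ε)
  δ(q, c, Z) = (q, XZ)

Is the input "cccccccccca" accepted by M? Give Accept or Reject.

Accept

One accepting computation: (p, cccccccccca, Z) ⊢ (p, ccccccccca, Z) ⊢ (p, cccccccca, Z) ⊢ (p, ccccccca, Z) ⊢ (p, cccccca, Z) ⊢ (p, ccccca, Z) ⊢ (p, cccca, Z) ⊢ (p, ccca, Z) ⊢ (p, cca, Z) ⊢ (p, ca, Z) ⊢ (p, a, Z) ⊢ (q, ε, ε)
All input consumed and the stack is empty.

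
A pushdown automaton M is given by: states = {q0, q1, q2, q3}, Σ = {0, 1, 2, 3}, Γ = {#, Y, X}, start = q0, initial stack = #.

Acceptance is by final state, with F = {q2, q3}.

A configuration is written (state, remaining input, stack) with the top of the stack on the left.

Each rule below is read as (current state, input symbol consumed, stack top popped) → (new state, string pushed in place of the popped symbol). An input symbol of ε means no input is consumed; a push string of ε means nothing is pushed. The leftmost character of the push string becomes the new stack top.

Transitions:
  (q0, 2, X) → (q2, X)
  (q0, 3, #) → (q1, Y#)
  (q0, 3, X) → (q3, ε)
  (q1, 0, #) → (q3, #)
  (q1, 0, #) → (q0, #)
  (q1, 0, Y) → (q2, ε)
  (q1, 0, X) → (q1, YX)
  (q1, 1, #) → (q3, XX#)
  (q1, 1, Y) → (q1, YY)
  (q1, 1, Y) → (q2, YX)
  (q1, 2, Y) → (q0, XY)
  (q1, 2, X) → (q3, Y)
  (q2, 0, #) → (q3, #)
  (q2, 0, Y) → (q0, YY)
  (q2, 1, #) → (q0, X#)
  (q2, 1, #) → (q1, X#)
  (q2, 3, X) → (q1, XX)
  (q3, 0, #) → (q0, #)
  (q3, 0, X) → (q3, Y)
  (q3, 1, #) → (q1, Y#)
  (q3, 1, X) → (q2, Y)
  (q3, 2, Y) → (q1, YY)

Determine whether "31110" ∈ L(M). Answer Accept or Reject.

Accept

One accepting computation: (q0, 31110, #) ⊢ (q1, 1110, Y#) ⊢ (q1, 110, YY#) ⊢ (q1, 10, YYY#) ⊢ (q1, 0, YYYY#) ⊢ (q2, ε, YYY#)
All input consumed and state q2 ∈ F.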